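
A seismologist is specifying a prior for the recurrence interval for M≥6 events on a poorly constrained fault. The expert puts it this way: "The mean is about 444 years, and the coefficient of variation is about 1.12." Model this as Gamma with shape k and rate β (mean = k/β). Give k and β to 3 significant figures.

k ≈ 0.797, β ≈ 0.0018

For Gamma(k, rate β): mean = k/β, variance = k/β², so CV = 1/√k.
CV = 1.12, hence k = 1/CV² = 0.797.
Then β = k/mean = 0.797/444 = 0.0018.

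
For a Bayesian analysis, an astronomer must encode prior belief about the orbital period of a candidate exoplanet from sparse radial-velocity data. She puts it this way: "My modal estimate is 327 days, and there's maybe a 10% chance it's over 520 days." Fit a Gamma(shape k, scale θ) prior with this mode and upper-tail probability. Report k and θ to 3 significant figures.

k ≈ 9.72, θ ≈ 37.5

Gamma(k,θ) with k>1 has mode (k−1)θ, so θ = 327/(k−1).
Need P(X < 520) = 0.9 with θ tied to k this way. Start at k = 2, θ = 327: P(X<520) ≈ 0.472.
Too low — raise k to concentrate. Iterating converges to k ≈ 9.72.
Then θ = 327/(9.72−1) ≈ 37.5.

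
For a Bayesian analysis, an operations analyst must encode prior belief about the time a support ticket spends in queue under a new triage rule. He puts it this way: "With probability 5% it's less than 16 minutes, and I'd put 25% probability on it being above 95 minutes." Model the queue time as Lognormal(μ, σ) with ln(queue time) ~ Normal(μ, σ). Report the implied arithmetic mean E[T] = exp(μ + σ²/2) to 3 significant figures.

If T ~ Lognormal(μ,σ) then ln T ~ Normal(μ,σ), so the p-quantile of ln T is μ + z_p·σ.
ln(16) = 2.773 and ln(95) = 4.554; z_{0.05} = -1.645, z_{0.75} = 0.6745.
σ = (4.554 − 2.773)/(0.6745 − (-1.645)) = 0.768.
μ = 2.773 − (-1.645)·0.768 = 4.036.
E[T] = exp(μ + σ²/2) = exp(4.036 + 0.2949) = 76 minutes.

E[T] ≈ 76 minutes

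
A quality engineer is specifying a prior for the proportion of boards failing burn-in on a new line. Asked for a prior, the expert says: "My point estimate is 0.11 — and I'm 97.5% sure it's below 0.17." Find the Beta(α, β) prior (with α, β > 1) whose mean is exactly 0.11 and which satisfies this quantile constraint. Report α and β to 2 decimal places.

α ≈ 13.83, β ≈ 111.93

With mean 0.11 fixed, write α = 0.11s, β = 0.89s where s = α+β.
Need P(θ < 0.17) = 0.975 under Beta(0.11s, 0.89s). Normal approximation: (q−m)/√(m(1−m)/s) ≈ z_{0.975} = 1.96, so s ≈ 0.11·0.89·(1.96)²/(0.17−0.11)² = 104.5.
At s = 104.5: P(θ<0.17) ≈ 0.964. Adjusting to match 0.975 gives s ≈ 125.76.
So α = 0.11·125.76 ≈ 13.83, β = 0.89·125.76 ≈ 111.93.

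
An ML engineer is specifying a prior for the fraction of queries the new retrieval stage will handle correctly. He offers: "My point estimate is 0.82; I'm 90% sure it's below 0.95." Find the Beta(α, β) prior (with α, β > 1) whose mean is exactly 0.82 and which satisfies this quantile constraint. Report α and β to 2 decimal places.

α ≈ 8.38, β ≈ 1.84

With mean 0.82 fixed, write α = 0.82s, β = 0.18s where s = α+β.
Need P(θ < 0.95) = 0.9 under Beta(0.82s, 0.18s). Normal approximation: (q−m)/√(m(1−m)/s) ≈ z_{0.9} = 1.28, so s ≈ 0.82·0.18·(1.28)²/(0.95−0.82)² = 14.3.
At s = 14.3: P(θ<0.95) ≈ 0.944. Adjusting to match 0.9 gives s ≈ 10.22.
So α = 0.82·10.22 ≈ 8.38, β = 0.18·10.22 ≈ 1.84.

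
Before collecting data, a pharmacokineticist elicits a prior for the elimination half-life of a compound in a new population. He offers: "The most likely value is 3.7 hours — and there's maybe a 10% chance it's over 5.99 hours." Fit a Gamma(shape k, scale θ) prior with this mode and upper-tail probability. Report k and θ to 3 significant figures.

k ≈ 9.11, θ ≈ 0.456

Gamma(k,θ) with k>1 has mode (k−1)θ, so θ = 3.7/(k−1).
Need P(X < 5.99) = 0.9 with θ tied to k this way. Start at k = 2, θ = 3.7: P(X<5.99) ≈ 0.481.
Too low — raise k to concentrate. Iterating converges to k ≈ 9.11.
Then θ = 3.7/(9.11−1) ≈ 0.456.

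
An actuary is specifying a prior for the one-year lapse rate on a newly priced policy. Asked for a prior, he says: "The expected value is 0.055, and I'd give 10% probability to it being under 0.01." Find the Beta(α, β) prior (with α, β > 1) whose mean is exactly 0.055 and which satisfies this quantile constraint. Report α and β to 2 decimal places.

With mean 0.055 fixed, write α = 0.055s, β = 0.945s where s = α+β.
Need P(θ < 0.01) = 0.1 under Beta(0.055s, 0.945s). Normal approximation: (q−m)/√(m(1−m)/s) ≈ z_{0.1} = -1.28, so s ≈ 0.055·0.945·(-1.28)²/(0.01−0.055)² = 42.2.
At s = 42.2: P(θ<0.01) ≈ 0.034. Adjusting to match 0.1 gives s ≈ 24.99.
So α = 0.055·24.99 ≈ 1.37, β = 0.945·24.99 ≈ 23.61.

α ≈ 1.37, β ≈ 23.61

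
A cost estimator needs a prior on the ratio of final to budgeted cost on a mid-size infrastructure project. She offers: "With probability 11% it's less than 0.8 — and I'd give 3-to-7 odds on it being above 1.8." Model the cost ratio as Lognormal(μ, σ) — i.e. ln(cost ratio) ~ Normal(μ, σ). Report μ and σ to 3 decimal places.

If T ~ Lognormal(μ,σ) then ln T ~ Normal(μ,σ), so the p-quantile of ln T is μ + z_p·σ.
ln(0.8) = -0.2231 and ln(1.8) = 0.5878; z_{0.11} = -1.227, z_{0.7} = 0.5244.
σ = (0.5878 − -0.2231)/(0.5244 − (-1.227)) = 0.463.
μ = -0.2231 − (-1.227)·0.463 = 0.345.

μ ≈ 0.345, σ ≈ 0.463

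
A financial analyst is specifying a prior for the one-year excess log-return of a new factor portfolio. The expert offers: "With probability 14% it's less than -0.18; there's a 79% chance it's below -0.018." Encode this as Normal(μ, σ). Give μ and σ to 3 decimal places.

The p-quantile of Normal(μ,σ) is μ + z_p·σ, with z_{0.14} = -1.08 and z_{0.79} = 0.8064.
Eliminate σ: μ = (z₂·x₁ − z₁·x₂)/(z₂ − z₁) = (0.8064·-0.18 − (-1.08)·-0.018)/1.887 = -0.087.
Then σ = (x₂ − x₁)/(z₂ − z₁) = (-0.018 − -0.18)/1.887 = 0.086.

μ = -0.087, σ = 0.086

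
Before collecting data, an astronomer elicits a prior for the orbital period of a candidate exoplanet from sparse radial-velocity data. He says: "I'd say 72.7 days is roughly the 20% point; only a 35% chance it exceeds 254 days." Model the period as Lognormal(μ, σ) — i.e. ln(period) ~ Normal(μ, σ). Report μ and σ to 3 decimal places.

μ ≈ 5.144, σ ≈ 1.020

If T ~ Lognormal(μ,σ) then ln T ~ Normal(μ,σ), so the p-quantile of ln T is μ + z_p·σ.
ln(72.7) = 4.286 and ln(254) = 5.537; z_{0.2} = -0.8416, z_{0.65} = 0.3853.
σ = (5.537 − 4.286)/(0.3853 − (-0.8416)) = 1.020.
μ = 4.286 − (-0.8416)·1.020 = 5.144.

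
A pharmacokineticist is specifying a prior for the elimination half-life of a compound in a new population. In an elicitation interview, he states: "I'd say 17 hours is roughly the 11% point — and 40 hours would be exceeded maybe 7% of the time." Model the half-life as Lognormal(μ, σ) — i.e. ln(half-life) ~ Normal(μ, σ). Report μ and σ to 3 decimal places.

If T ~ Lognormal(μ,σ) then ln T ~ Normal(μ,σ), so the p-quantile of ln T is μ + z_p·σ.
ln(17) = 2.833 and ln(40) = 3.689; z_{0.11} = -1.227, z_{0.93} = 1.476.
σ = (3.689 − 2.833)/(1.476 − (-1.227)) = 0.317.
μ = 2.833 − (-1.227)·0.317 = 3.222.

μ ≈ 3.222, σ ≈ 0.317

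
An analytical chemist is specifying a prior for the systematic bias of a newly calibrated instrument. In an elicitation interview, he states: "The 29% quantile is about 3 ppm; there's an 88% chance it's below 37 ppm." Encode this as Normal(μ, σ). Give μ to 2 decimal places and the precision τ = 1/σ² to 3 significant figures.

For Normal(μ,σ), the p-quantile is μ + z_p·σ. Here z_{0.29} = -0.5534, z_{0.88} = 1.175.
So 3 = μ − 0.5534σ and 37 = μ + 1.175σ.
Subtracting: σ = (37 − 3)/(1.175 − (-0.5534)) = 19.67.
Then μ = 3 − (-0.5534)·19.67 = 13.89.
Precision τ = 1/σ² = 1/19.67² = 0.00258.

μ = 13.89, τ = 0.00258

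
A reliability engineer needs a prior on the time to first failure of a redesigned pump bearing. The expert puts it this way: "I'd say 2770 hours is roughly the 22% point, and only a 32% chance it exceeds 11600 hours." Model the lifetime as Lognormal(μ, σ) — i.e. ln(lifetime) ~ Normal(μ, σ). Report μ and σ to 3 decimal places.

μ ≈ 8.819, σ ≈ 1.155

If T ~ Lognormal(μ,σ) then ln T ~ Normal(μ,σ), so the p-quantile of ln T is μ + z_p·σ.
ln(2770) = 7.927 and ln(11600) = 9.359; z_{0.22} = -0.7722, z_{0.68} = 0.4677.
σ = (9.359 − 7.927)/(0.4677 − (-0.7722)) = 1.155.
μ = 7.927 − (-0.7722)·1.155 = 8.819.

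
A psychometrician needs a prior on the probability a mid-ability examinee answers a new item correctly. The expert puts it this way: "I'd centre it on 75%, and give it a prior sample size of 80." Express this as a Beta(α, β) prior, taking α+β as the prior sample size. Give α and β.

Under the effective-sample-size interpretation, Beta(α, β) has prior mean α/(α+β) and prior sample size α+β.
So α+β = 80 and α/(α+β) = 0.75, giving α = 0.75·80 = 60 and β = 80 − 60 = 20.

α = 60, β = 20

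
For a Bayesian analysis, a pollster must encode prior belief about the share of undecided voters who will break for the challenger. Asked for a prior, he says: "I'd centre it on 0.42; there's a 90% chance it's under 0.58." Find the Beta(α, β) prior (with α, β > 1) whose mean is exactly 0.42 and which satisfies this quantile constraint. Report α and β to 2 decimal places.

With mean 0.42 fixed, write α = 0.42s, β = 0.58s where s = α+β.
Need P(θ < 0.58) = 0.9 under Beta(0.42s, 0.58s). Normal approximation: (q−m)/√(m(1−m)/s) ≈ z_{0.9} = 1.28, so s ≈ 0.42·0.58·(1.28)²/(0.58−0.42)² = 15.6.
At s = 15.6: P(θ<0.58) ≈ 0.899. Adjusting to match 0.9 gives s ≈ 15.72.
So α = 0.42·15.72 ≈ 6.60, β = 0.58·15.72 ≈ 9.12.

α ≈ 6.60, β ≈ 9.12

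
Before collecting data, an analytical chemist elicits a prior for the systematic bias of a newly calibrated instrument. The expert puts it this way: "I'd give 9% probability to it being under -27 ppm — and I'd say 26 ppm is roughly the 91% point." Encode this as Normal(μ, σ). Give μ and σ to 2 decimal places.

For Normal(μ,σ), the p-quantile is μ + z_p·σ. Here z_{0.09} = -1.341, z_{0.91} = 1.341.
So -27 = μ − 1.341σ and 26 = μ + 1.341σ.
Subtracting: σ = (26 − -27)/(1.341 − (-1.341)) = 19.76.
Then μ = -27 − (-1.341)·19.76 = -0.50.

μ = -0.50, σ = 19.76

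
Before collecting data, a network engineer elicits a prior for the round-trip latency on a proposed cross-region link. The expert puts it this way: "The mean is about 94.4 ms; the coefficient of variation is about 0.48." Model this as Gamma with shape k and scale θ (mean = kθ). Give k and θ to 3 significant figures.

For Gamma(k, scale θ): mean = kθ, variance = kθ², so CV = 1/√k.
CV = 0.48, hence k = 1/CV² = 4.34.
Then θ = mean/k = 94.4/4.34 = 21.7.

k ≈ 4.34, θ ≈ 21.7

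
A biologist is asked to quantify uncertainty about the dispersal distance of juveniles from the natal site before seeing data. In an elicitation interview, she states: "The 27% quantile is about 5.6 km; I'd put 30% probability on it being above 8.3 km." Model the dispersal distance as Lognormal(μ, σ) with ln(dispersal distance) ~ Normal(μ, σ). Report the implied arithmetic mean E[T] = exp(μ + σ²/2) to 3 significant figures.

E[T] ≈ 7.35 km

If T ~ Lognormal(μ,σ) then ln T ~ Normal(μ,σ), so the p-quantile of ln T is μ + z_p·σ.
ln(5.6) = 1.723 and ln(8.3) = 2.116; z_{0.27} = -0.6128, z_{0.7} = 0.5244.
σ = (2.116 − 1.723)/(0.5244 − (-0.6128)) = 0.346.
μ = 1.723 − (-0.6128)·0.346 = 1.935.
E[T] = exp(μ + σ²/2) = exp(1.935 + 0.0599) = 7.35 km.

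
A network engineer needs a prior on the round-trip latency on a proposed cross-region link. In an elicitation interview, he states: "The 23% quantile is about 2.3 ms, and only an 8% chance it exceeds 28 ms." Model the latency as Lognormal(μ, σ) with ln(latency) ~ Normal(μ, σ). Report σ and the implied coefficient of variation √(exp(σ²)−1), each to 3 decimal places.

σ ≈ 1.166, CV ≈ 1.701

If T ~ Lognormal(μ,σ) then ln T ~ Normal(μ,σ), so the p-quantile of ln T is μ + z_p·σ.
ln(2.3) = 0.8329 and ln(28) = 3.332; z_{0.23} = -0.7388, z_{0.92} = 1.405.
σ = (3.332 − 0.8329)/(1.405 − (-0.7388)) = 1.166.
μ = 0.8329 − (-0.7388)·1.166 = 1.694.
CV = √(exp(σ²)−1) = √(exp(1.3590)−1) = 1.701.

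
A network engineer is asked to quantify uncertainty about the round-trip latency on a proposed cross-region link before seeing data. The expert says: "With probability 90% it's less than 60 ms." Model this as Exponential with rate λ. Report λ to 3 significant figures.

λ ≈ 0.0384

P(T < 60.0) = 1 − e^(−λ·60.0) = 0.9, so λ = −ln(1−0.9)/60.0 = −ln(0.1)/60.0 = 0.0384.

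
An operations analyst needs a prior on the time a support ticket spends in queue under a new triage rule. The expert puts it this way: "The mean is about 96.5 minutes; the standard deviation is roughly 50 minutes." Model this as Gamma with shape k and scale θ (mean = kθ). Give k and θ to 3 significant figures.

For Gamma(k, scale θ): mean = kθ, variance = kθ², so CV = 1/√k.
CV = SD/mean = 50/96.5 = 0.5181, hence k = 1/CV² = 3.72.
Then θ = mean/k = 96.5/3.72 = 25.9.

k ≈ 3.72, θ ≈ 25.9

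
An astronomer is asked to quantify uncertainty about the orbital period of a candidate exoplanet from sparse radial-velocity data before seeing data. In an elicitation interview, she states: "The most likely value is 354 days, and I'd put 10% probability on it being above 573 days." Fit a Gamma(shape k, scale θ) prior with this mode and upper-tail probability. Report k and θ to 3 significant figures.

Gamma(k,θ) with k>1 has mode (k−1)θ, so θ = 354/(k−1).
Need P(X < 573) = 0.9 with θ tied to k this way. Start at k = 2, θ = 354: P(X<573) ≈ 0.481.
Too low — raise k to concentrate. Iterating converges to k ≈ 9.11.
Then θ = 354/(9.11−1) ≈ 43.6.

k ≈ 9.11, θ ≈ 43.6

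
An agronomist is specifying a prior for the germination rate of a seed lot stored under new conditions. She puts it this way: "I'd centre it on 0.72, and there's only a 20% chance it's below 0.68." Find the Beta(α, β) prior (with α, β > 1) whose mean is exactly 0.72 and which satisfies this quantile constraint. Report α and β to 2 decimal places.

With mean 0.72 fixed, write α = 0.72s, β = 0.28s where s = α+β.
Need P(θ < 0.68) = 0.2 under Beta(0.72s, 0.28s). Normal approximation: (q−m)/√(m(1−m)/s) ≈ z_{0.2} = -0.842, so s ≈ 0.72·0.28·(-0.842)²/(0.68−0.72)² = 89.2.
At s = 89.2: P(θ<0.68) ≈ 0.197. Adjusting to match 0.2 gives s ≈ 86.93.
So α = 0.72·86.93 ≈ 62.59, β = 0.28·86.93 ≈ 24.34.

α ≈ 62.59, β ≈ 24.34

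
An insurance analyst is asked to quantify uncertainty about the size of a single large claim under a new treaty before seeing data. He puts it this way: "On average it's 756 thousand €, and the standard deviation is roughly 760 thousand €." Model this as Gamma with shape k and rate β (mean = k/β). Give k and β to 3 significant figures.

k ≈ 0.99, β ≈ 0.00131

For Gamma(k, rate β): mean = k/β, variance = k/β², so CV = 1/√k.
CV = SD/mean = 760/756 = 1.005, hence k = 1/CV² = 0.99.
Then β = k/mean = 0.99/756 = 0.00131.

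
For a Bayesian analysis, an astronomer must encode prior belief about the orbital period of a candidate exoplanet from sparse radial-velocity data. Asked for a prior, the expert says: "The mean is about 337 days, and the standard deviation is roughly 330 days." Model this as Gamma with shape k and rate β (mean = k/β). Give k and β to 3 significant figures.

k ≈ 1.04, β ≈ 0.00309

For Gamma(k, rate β): mean = k/β, variance = k/β², so CV = 1/√k.
CV = SD/mean = 330/337 = 0.9792, hence k = 1/CV² = 1.04.
Then β = k/mean = 1.04/337 = 0.00309.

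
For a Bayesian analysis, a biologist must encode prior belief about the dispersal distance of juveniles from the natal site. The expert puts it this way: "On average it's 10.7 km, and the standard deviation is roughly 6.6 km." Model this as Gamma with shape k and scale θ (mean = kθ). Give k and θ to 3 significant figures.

k ≈ 2.63, θ ≈ 4.07

For Gamma(k, scale θ): mean = kθ, variance = kθ², so CV = 1/√k.
CV = SD/mean = 6.6/10.7 = 0.6168, hence k = 1/CV² = 2.63.
Then θ = mean/k = 10.7/2.63 = 4.07.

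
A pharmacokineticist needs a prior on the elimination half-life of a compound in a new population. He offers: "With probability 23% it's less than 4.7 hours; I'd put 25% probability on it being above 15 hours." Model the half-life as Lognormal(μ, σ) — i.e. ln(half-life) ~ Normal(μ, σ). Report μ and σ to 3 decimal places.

If T ~ Lognormal(μ,σ) then ln T ~ Normal(μ,σ), so the p-quantile of ln T is μ + z_p·σ.
ln(4.7) = 1.548 and ln(15) = 2.708; z_{0.23} = -0.7388, z_{0.75} = 0.6745.
σ = (2.708 − 1.548)/(0.6745 − (-0.7388)) = 0.821.
μ = 1.548 − (-0.7388)·0.821 = 2.154.

μ ≈ 2.154, σ ≈ 0.821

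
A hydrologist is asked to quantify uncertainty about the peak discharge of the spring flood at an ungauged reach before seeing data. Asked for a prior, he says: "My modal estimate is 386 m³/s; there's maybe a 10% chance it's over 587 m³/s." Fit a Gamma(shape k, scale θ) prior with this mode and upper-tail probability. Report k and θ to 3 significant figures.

k ≈ 11.6, θ ≈ 36.4

Gamma(k,θ) with k>1 has mode (k−1)θ, so θ = 386/(k−1).
Need P(X < 587) = 0.9 with θ tied to k this way. Start at k = 2, θ = 386: P(X<587) ≈ 0.449.
Too low — raise k to concentrate. Iterating converges to k ≈ 11.6.
Then θ = 386/(11.6−1) ≈ 36.4.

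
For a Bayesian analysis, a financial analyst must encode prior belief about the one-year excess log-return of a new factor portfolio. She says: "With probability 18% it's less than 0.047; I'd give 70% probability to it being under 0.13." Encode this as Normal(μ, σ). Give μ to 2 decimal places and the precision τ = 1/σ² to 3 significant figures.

The p-quantile of Normal(μ,σ) is μ + z_p·σ, with z_{0.18} = -0.9154 and z_{0.7} = 0.5244.
Eliminate σ: μ = (z₂·x₁ − z₁·x₂)/(z₂ − z₁) = (0.5244·0.047 − (-0.9154)·0.13)/1.44 = 0.10.
Then σ = (x₂ − x₁)/(z₂ − z₁) = (0.13 − 0.047)/1.44 = 0.06.
Precision τ = 1/σ² = 1/0.05765² = 301.

μ = 0.10, τ = 301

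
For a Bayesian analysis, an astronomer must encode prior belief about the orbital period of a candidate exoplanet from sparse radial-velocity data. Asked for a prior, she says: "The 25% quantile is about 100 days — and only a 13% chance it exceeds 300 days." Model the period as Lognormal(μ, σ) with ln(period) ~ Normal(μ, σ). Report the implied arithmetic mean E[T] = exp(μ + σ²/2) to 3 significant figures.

E[T] ≈ 182 days

If T ~ Lognormal(μ,σ) then ln T ~ Normal(μ,σ), so the p-quantile of ln T is μ + z_p·σ.
ln(100) = 4.605 and ln(300) = 5.704; z_{0.25} = -0.6745, z_{0.87} = 1.126.
σ = (5.704 − 4.605)/(1.126 − (-0.6745)) = 0.610.
μ = 4.605 − (-0.6745)·0.610 = 5.017.
E[T] = exp(μ + σ²/2) = exp(5.017 + 0.1861) = 182 days.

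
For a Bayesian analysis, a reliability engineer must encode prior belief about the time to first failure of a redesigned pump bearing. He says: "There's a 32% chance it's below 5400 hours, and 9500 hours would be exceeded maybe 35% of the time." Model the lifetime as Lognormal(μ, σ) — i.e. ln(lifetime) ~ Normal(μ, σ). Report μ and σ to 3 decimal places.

μ ≈ 8.904, σ ≈ 0.662

If T ~ Lognormal(μ,σ) then ln T ~ Normal(μ,σ), so the p-quantile of ln T is μ + z_p·σ.
ln(5400) = 8.594 and ln(9500) = 9.159; z_{0.32} = -0.4677, z_{0.65} = 0.3853.
σ = (9.159 − 8.594)/(0.3853 − (-0.4677)) = 0.662.
μ = 8.594 − (-0.4677)·0.662 = 8.904.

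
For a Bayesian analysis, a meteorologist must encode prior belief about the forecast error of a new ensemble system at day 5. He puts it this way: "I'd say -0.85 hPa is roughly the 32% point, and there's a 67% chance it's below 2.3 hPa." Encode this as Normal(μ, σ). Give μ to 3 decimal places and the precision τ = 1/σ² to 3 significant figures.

For Normal(μ,σ), the p-quantile is μ + z_p·σ. Here z_{0.32} = -0.4677, z_{0.67} = 0.4399.
So -0.85 = μ − 0.4677σ and 2.3 = μ + 0.4399σ.
Subtracting: σ = (2.3 − -0.85)/(0.4399 − (-0.4677)) = 3.471.
Then μ = -0.85 − (-0.4677)·3.471 = 0.773.
Precision τ = 1/σ² = 1/3.471² = 0.083.

μ = 0.773, τ = 0.083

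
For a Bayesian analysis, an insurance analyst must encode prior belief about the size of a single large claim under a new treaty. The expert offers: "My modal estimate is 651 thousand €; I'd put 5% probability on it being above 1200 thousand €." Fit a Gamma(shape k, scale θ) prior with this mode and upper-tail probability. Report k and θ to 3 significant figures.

k ≈ 8.44, θ ≈ 87.5

Gamma(k,θ) with k>1 has mode (k−1)θ, so θ = 651/(k−1).
Need P(X < 1200) = 0.95 with θ tied to k this way. Start at k = 2, θ = 651: P(X<1200) ≈ 0.550.
Too low — raise k to concentrate. Iterating converges to k ≈ 8.44.
Then θ = 651/(8.44−1) ≈ 87.5.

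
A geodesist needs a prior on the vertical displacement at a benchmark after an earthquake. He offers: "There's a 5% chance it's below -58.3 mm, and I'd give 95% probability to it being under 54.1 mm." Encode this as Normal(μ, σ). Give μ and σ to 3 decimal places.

μ = -2.100, σ = 34.167

For Normal(μ,σ), the p-quantile is μ + z_p·σ. Here z_{0.05} = -1.645, z_{0.95} = 1.645.
So -58.3 = μ − 1.645σ and 54.1 = μ + 1.645σ.
Subtracting: σ = (54.1 − -58.3)/(1.645 − (-1.645)) = 34.167.
Then μ = -58.3 − (-1.645)·34.167 = -2.100.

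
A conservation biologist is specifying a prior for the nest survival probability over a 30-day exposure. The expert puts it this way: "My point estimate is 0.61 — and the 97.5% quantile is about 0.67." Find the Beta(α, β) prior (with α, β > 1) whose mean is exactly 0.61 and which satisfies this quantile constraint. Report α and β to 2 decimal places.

α ≈ 149.67, β ≈ 95.69

With mean 0.61 fixed, write α = 0.61s, β = 0.39s where s = α+β.
Need P(θ < 0.67) = 0.975 under Beta(0.61s, 0.39s). Normal approximation: (q−m)/√(m(1−m)/s) ≈ z_{0.975} = 1.96, so s ≈ 0.61·0.39·(1.96)²/(0.67−0.61)² = 253.9.
At s = 253.9: P(θ<0.67) ≈ 0.977. Adjusting to match 0.975 gives s ≈ 245.36.
So α = 0.61·245.36 ≈ 149.67, β = 0.39·245.36 ≈ 95.69.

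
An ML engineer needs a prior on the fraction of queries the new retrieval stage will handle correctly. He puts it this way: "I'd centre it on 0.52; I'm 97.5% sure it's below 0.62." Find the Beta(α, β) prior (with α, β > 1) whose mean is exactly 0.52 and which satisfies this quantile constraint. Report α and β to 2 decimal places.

α ≈ 48.71, β ≈ 44.96

With mean 0.52 fixed, write α = 0.52s, β = 0.48s where s = α+β.
Need P(θ < 0.62) = 0.975 under Beta(0.52s, 0.48s). Normal approximation: (q−m)/√(m(1−m)/s) ≈ z_{0.975} = 1.96, so s ≈ 0.52·0.48·(1.96)²/(0.62−0.52)² = 95.9.
At s = 95.9: P(θ<0.62) ≈ 0.976. Adjusting to match 0.975 gives s ≈ 93.67.
So α = 0.52·93.67 ≈ 48.71, β = 0.48·93.67 ≈ 44.96.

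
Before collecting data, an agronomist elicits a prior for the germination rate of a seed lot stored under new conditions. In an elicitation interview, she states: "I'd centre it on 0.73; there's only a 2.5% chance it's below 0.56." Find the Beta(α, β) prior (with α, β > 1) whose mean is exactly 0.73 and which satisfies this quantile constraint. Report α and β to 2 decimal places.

With mean 0.73 fixed, write α = 0.73s, β = 0.27s where s = α+β.
Need P(θ < 0.56) = 0.025 under Beta(0.73s, 0.27s). Normal approximation: (q−m)/√(m(1−m)/s) ≈ z_{0.025} = -1.96, so s ≈ 0.73·0.27·(-1.96)²/(0.56−0.73)² = 26.2.
At s = 26.2: P(θ<0.56) ≈ 0.032. Adjusting to match 0.025 gives s ≈ 29.71.
So α = 0.73·29.71 ≈ 21.69, β = 0.27·29.71 ≈ 8.02.

α ≈ 21.69, β ≈ 8.02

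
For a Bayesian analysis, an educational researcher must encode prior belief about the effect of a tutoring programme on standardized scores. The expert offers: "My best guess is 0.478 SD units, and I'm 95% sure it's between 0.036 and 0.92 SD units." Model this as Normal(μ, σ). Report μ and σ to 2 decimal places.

A symmetric 95% interval runs μ ± z·σ with z = 1.96.
Half-width = 0.442, so σ = 0.442/1.96 = 0.23.
μ is the stated best guess, 0.48.

μ = 0.48, σ = 0.23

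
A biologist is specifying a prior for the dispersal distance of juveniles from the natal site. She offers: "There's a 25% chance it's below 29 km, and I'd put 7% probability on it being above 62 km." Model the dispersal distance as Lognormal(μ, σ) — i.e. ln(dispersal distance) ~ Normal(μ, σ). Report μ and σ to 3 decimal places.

If T ~ Lognormal(μ,σ) then ln T ~ Normal(μ,σ), so the p-quantile of ln T is μ + z_p·σ.
ln(29) = 3.367 and ln(62) = 4.127; z_{0.25} = -0.6745, z_{0.93} = 1.476.
σ = (4.127 − 3.367)/(1.476 − (-0.6745)) = 0.353.
μ = 3.367 − (-0.6745)·0.353 = 3.606.

μ ≈ 3.606, σ ≈ 0.353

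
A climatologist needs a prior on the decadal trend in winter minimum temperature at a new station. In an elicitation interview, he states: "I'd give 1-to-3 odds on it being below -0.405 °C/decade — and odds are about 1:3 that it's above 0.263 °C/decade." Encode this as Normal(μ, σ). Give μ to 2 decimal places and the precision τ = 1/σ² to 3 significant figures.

The p-quantile of Normal(μ,σ) is μ + z_p·σ, with z_{0.25} = -0.6745 and z_{0.75} = 0.6745.
Eliminate σ: μ = (z₂·x₁ − z₁·x₂)/(z₂ − z₁) = (0.6745·-0.405 − (-0.6745)·0.263)/1.349 = -0.07.
Then σ = (x₂ − x₁)/(z₂ − z₁) = (0.263 − -0.405)/1.349 = 0.50.
Precision τ = 1/σ² = 1/0.4952² = 4.08.

μ = -0.07, τ = 4.08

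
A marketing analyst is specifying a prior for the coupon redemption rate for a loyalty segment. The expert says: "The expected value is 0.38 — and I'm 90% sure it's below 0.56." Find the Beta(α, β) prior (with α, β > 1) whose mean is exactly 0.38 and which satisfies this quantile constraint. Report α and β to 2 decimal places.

α ≈ 4.62, β ≈ 7.54

With mean 0.38 fixed, write α = 0.38s, β = 0.62s where s = α+β.
Need P(θ < 0.56) = 0.9 under Beta(0.38s, 0.62s). Normal approximation: (q−m)/√(m(1−m)/s) ≈ z_{0.9} = 1.28, so s ≈ 0.38·0.62·(1.28)²/(0.56−0.38)² = 11.9.
At s = 11.9: P(θ<0.56) ≈ 0.898. Adjusting to match 0.9 gives s ≈ 12.16.
So α = 0.38·12.16 ≈ 4.62, β = 0.62·12.16 ≈ 7.54.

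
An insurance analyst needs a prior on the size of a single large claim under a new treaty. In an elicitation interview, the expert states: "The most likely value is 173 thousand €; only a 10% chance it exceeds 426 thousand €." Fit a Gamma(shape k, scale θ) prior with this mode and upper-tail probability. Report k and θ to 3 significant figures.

k ≈ 3.37, θ ≈ 73.1

Gamma(k,θ) with k>1 has mode (k−1)θ, so θ = 173/(k−1).
Need P(X < 426) = 0.9 with θ tied to k this way. Start at k = 2, θ = 173: P(X<426) ≈ 0.705.
Too low — raise k to concentrate. Iterating converges to k ≈ 3.37.
Then θ = 173/(3.37−1) ≈ 73.1.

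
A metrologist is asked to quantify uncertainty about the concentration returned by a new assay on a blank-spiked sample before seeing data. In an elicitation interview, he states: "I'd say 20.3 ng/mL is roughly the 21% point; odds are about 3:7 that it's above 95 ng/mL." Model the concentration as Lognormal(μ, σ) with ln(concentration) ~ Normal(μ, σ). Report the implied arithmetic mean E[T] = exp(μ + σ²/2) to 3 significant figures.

If T ~ Lognormal(μ,σ) then ln T ~ Normal(μ,σ), so the p-quantile of ln T is μ + z_p·σ.
ln(20.3) = 3.011 and ln(95) = 4.554; z_{0.21} = -0.8064, z_{0.7} = 0.5244.
σ = (4.554 − 3.011)/(0.5244 − (-0.8064)) = 1.160.
μ = 3.011 − (-0.8064)·1.160 = 3.946.
E[T] = exp(μ + σ²/2) = exp(3.946 + 0.6724) = 101 ng/mL.

E[T] ≈ 101 ng/mL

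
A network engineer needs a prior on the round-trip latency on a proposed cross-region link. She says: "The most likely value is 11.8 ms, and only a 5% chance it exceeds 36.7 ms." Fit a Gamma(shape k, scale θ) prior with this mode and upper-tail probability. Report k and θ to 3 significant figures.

Gamma(k,θ) with k>1 has mode (k−1)θ, so θ = 11.8/(k−1).
Need P(X < 36.7) = 0.95 with θ tied to k this way. Start at k = 2, θ = 11.8: P(X<36.7) ≈ 0.817.
Too low — raise k to concentrate. Iterating converges to k ≈ 3.05.
Then θ = 11.8/(3.05−1) ≈ 5.77.

k ≈ 3.05, θ ≈ 5.77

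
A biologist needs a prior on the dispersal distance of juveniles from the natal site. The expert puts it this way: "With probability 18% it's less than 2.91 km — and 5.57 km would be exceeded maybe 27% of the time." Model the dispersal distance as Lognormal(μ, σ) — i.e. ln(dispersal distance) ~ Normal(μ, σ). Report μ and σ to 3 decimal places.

If T ~ Lognormal(μ,σ) then ln T ~ Normal(μ,σ), so the p-quantile of ln T is μ + z_p·σ.
ln(2.91) = 1.068 and ln(5.57) = 1.717; z_{0.18} = -0.9154, z_{0.73} = 0.6128.
σ = (1.717 − 1.068)/(0.6128 − (-0.9154)) = 0.425.
μ = 1.068 − (-0.9154)·0.425 = 1.457.

μ ≈ 1.457, σ ≈ 0.425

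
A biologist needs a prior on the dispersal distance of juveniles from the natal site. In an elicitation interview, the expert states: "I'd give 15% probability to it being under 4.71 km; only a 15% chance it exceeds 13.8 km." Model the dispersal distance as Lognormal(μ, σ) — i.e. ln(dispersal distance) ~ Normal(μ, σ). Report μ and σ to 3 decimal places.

μ ≈ 2.087, σ ≈ 0.519

If T ~ Lognormal(μ,σ) then ln T ~ Normal(μ,σ), so the p-quantile of ln T is μ + z_p·σ.
ln(4.71) = 1.55 and ln(13.8) = 2.625; z_{0.15} = -1.036, z_{0.85} = 1.036.
σ = (2.625 − 1.55)/(1.036 − (-1.036)) = 0.519.
μ = 1.55 − (-1.036)·0.519 = 2.087.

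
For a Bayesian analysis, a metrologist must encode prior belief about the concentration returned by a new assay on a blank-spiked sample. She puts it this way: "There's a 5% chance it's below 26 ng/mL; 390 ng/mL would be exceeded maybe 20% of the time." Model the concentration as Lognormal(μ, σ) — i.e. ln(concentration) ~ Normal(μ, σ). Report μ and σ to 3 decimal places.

μ ≈ 5.050, σ ≈ 1.089

If T ~ Lognormal(μ,σ) then ln T ~ Normal(μ,σ), so the p-quantile of ln T is μ + z_p·σ.
ln(26) = 3.258 and ln(390) = 5.966; z_{0.05} = -1.645, z_{0.8} = 0.8416.
σ = (5.966 − 3.258)/(0.8416 − (-1.645)) = 1.089.
μ = 3.258 − (-1.645)·1.089 = 5.050.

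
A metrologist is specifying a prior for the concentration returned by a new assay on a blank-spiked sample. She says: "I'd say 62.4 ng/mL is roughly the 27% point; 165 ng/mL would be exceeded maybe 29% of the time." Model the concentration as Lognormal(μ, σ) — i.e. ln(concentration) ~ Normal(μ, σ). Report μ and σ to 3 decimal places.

If T ~ Lognormal(μ,σ) then ln T ~ Normal(μ,σ), so the p-quantile of ln T is μ + z_p·σ.
ln(62.4) = 4.134 and ln(165) = 5.106; z_{0.27} = -0.6128, z_{0.71} = 0.5534.
σ = (5.106 − 4.134)/(0.5534 − (-0.6128)) = 0.834.
μ = 4.134 − (-0.6128)·0.834 = 4.645.

μ ≈ 4.645, σ ≈ 0.834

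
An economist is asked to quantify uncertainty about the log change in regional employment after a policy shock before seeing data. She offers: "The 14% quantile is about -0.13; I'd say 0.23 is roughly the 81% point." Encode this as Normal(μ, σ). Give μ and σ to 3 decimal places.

The p-quantile of Normal(μ,σ) is μ + z_p·σ, with z_{0.14} = -1.08 and z_{0.81} = 0.8779.
Eliminate σ: μ = (z₂·x₁ − z₁·x₂)/(z₂ − z₁) = (0.8779·-0.13 − (-1.08)·0.23)/1.958 = 0.069.
Then σ = (x₂ − x₁)/(z₂ − z₁) = (0.23 − -0.13)/1.958 = 0.184.

μ = 0.069, σ = 0.184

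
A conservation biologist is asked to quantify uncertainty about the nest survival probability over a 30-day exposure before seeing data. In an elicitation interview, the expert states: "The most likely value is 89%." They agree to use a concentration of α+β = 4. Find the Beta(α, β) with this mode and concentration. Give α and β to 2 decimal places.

α = 2.78, β = 1.22

For α,β > 1 the Beta mode is (α−1)/(α+β−2). With α+β = 4, the mode is (α−1)/2.
Set (α−1)/2 = 0.89 → α = 1 + 0.89·2 = 2.78.
β = 4 − α = 1.22.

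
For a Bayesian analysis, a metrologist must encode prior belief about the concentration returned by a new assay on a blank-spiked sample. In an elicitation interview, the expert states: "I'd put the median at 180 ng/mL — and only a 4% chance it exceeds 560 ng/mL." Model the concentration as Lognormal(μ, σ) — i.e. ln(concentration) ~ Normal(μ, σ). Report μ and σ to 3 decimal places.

μ ≈ 5.193, σ ≈ 0.648

If T ~ Lognormal(μ,σ) then ln T ~ Normal(μ,σ), so the p-quantile of ln T is μ + z_p·σ.
ln(180) = 5.193 and ln(560) = 6.328; z_{0.5} = 0, z_{0.96} = 1.751.
σ = (6.328 − 5.193)/(1.751 − (0)) = 0.648.
μ = 5.193 − (0)·0.648 = 5.193.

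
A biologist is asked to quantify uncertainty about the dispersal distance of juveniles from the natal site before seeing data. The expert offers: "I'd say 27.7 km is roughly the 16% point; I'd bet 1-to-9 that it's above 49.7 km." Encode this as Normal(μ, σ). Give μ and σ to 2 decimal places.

For Normal(μ,σ), the p-quantile is μ + z_p·σ. Here z_{0.16} = -0.9945, z_{0.9} = 1.282.
So 27.7 = μ − 0.9945σ and 49.7 = μ + 1.282σ.
Subtracting: σ = (49.7 − 27.7)/(1.282 − (-0.9945)) = 9.67.
Then μ = 27.7 − (-0.9945)·9.67 = 37.31.

μ = 37.31, σ = 9.67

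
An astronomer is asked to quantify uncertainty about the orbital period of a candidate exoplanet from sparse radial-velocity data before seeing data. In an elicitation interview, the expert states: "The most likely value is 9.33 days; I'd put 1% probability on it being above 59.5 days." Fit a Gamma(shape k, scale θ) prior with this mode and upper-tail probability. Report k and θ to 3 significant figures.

k ≈ 2.06, θ ≈ 8.82

Gamma(k,θ) with k>1 has mode (k−1)θ, so θ = 9.33/(k−1).
Need P(X < 59.5) = 0.99 with θ tied to k this way. Start at k = 2, θ = 9.33: P(X<59.5) ≈ 0.987.
Too low — raise k to concentrate. Iterating converges to k ≈ 2.06.
Then θ = 9.33/(2.06−1) ≈ 8.82.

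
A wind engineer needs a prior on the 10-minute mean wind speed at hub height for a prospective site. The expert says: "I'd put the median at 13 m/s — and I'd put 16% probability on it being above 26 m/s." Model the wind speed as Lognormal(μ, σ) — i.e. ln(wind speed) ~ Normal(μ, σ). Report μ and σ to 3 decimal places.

μ ≈ 2.565, σ ≈ 0.697

If T ~ Lognormal(μ,σ) then ln T ~ Normal(μ,σ), so the p-quantile of ln T is μ + z_p·σ.
ln(13) = 2.565 and ln(26) = 3.258; z_{0.5} = 0, z_{0.84} = 0.9945.
σ = (3.258 − 2.565)/(0.9945 − (0)) = 0.697.
μ = 2.565 − (0)·0.697 = 2.565.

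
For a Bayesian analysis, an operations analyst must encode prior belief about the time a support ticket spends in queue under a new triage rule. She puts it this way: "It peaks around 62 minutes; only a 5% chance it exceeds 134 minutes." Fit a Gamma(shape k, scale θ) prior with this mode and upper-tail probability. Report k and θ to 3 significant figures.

k ≈ 5.64, θ ≈ 13.4

Gamma(k,θ) with k>1 has mode (k−1)θ, so θ = 62/(k−1).
Need P(X < 134) = 0.95 with θ tied to k this way. Start at k = 2, θ = 62: P(X<134) ≈ 0.636.
Too low — raise k to concentrate. Iterating converges to k ≈ 5.64.
Then θ = 62/(5.64−1) ≈ 13.4.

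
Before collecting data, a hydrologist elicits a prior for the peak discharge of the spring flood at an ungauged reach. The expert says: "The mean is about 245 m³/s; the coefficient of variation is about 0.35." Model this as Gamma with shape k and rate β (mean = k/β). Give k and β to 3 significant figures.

k ≈ 8.16, β ≈ 0.0333

For Gamma(k, rate β): mean = k/β, variance = k/β², so CV = 1/√k.
CV = 0.35, hence k = 1/CV² = 8.16.
Then β = k/mean = 8.16/245 = 0.0333.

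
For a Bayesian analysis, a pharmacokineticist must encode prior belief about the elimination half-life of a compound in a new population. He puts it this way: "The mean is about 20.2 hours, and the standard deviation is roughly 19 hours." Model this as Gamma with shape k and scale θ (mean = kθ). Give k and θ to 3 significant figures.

k ≈ 1.13, θ ≈ 17.9

For Gamma(k, scale θ): mean = kθ, variance = kθ², so CV = 1/√k.
CV = SD/mean = 19/20.2 = 0.9406, hence k = 1/CV² = 1.13.
Then θ = mean/k = 20.2/1.13 = 17.9.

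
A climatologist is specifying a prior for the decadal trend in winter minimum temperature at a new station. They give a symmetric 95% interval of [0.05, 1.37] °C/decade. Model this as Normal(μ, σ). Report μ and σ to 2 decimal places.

A symmetric 95% interval runs μ ± z·σ with z = 1.96.
Half-width = 0.66, so σ = 0.66/1.96 = 0.34.
μ is the interval midpoint, 0.71.

μ = 0.71, σ = 0.34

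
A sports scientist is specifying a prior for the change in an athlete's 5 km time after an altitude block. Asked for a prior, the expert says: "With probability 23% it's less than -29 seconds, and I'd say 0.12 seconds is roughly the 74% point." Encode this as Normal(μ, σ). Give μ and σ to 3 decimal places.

μ = -13.434, σ = 21.068

For Normal(μ,σ), the p-quantile is μ + z_p·σ. Here z_{0.23} = -0.7388, z_{0.74} = 0.6433.
So -29 = μ − 0.7388σ and 0.12 = μ + 0.6433σ.
Subtracting: σ = (0.12 − -29)/(0.6433 − (-0.7388)) = 21.068.
Then μ = -29 − (-0.7388)·21.068 = -13.434.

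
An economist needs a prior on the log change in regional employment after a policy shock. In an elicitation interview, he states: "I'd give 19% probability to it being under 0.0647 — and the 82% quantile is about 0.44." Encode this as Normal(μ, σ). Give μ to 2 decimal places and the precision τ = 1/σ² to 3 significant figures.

μ = 0.25, τ = 22.8

For Normal(μ,σ), the p-quantile is μ + z_p·σ. Here z_{0.19} = -0.8779, z_{0.82} = 0.9154.
So 0.0647 = μ − 0.8779σ and 0.44 = μ + 0.9154σ.
Subtracting: σ = (0.44 − 0.0647)/(0.9154 − (-0.8779)) = 0.21.
Then μ = 0.0647 − (-0.8779)·0.21 = 0.25.
Precision τ = 1/σ² = 1/0.2093² = 22.8.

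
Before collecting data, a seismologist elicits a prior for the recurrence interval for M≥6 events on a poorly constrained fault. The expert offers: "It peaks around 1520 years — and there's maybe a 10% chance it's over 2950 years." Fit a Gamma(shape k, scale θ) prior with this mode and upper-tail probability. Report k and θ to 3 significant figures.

Gamma(k,θ) with k>1 has mode (k−1)θ, so θ = 1520/(k−1).
Need P(X < 2950) = 0.9 with θ tied to k this way. Start at k = 2, θ = 1520: P(X<2950) ≈ 0.578.
Too low — raise k to concentrate. Iterating converges to k ≈ 5.35.
Then θ = 1520/(5.35−1) ≈ 349.

k ≈ 5.35, θ ≈ 349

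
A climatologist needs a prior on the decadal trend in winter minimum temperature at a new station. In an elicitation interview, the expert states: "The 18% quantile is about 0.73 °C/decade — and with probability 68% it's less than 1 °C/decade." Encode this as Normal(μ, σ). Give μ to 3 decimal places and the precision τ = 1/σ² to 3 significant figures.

For Normal(μ,σ), the p-quantile is μ + z_p·σ. Here z_{0.18} = -0.9154, z_{0.68} = 0.4677.
So 0.73 = μ − 0.9154σ and 1 = μ + 0.4677σ.
Subtracting: σ = (1 − 0.73)/(0.4677 − (-0.9154)) = 0.195.
Then μ = 0.73 − (-0.9154)·0.195 = 0.909.
Precision τ = 1/σ² = 1/0.1952² = 26.2.

μ = 0.909, τ = 26.2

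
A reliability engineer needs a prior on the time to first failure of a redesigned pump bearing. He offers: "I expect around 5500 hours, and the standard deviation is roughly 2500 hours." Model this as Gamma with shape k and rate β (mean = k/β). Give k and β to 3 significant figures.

For Gamma(k, rate β): mean = k/β, variance = k/β², so CV = 1/√k.
CV = SD/mean = 2500/5500 = 0.4545, hence k = 1/CV² = 4.84.
Then β = k/mean = 4.84/5500 = 0.00088.

k ≈ 4.84, β ≈ 0.00088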